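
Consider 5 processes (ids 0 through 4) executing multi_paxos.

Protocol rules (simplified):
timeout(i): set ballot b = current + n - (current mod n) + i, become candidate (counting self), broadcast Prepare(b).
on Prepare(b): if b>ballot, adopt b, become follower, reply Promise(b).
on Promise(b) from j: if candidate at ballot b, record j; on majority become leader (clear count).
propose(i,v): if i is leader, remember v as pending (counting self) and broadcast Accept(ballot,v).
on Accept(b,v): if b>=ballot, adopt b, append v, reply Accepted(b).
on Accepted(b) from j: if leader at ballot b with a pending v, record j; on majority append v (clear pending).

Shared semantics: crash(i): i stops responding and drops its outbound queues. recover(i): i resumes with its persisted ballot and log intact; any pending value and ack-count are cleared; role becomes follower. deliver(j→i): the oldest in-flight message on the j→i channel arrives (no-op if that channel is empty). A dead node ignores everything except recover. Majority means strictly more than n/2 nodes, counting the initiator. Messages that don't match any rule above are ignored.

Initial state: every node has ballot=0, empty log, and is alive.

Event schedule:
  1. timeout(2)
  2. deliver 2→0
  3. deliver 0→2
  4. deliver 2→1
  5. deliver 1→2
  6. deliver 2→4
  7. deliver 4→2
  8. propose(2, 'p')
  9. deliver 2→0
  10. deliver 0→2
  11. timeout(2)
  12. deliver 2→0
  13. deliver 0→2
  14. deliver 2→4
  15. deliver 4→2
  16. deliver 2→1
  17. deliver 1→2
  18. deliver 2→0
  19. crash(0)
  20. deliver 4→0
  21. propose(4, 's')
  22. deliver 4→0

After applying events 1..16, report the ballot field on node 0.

12

e1 timeout(2): 2[cand,b=7,-]
e2 deliver 2→0: 0[foll,b=7,-]
e3 deliver 0→2: ·
e4 deliver 2→1: 1[foll,b=7,-]
e5 deliver 1→2: 2[lead,b=7,-]
e6 deliver 2→4: 4[foll,b=7,-]
e7 deliver 4→2: ·
e8 propose(2,'p'): ·
e9 deliver 2→0: 0[foll,b=7,p]
e10 deliver 0→2: ·
e11 timeout(2): 2[cand,b=12,-]
e12 deliver 2→0: 0[foll,b=12,p]
e13 deliver 0→2: ·
e14 deliver 2→4: 4[foll,b=7,p]
e15 deliver 4→2: ·
e16 deliver 2→1: 1[foll,b=7,p]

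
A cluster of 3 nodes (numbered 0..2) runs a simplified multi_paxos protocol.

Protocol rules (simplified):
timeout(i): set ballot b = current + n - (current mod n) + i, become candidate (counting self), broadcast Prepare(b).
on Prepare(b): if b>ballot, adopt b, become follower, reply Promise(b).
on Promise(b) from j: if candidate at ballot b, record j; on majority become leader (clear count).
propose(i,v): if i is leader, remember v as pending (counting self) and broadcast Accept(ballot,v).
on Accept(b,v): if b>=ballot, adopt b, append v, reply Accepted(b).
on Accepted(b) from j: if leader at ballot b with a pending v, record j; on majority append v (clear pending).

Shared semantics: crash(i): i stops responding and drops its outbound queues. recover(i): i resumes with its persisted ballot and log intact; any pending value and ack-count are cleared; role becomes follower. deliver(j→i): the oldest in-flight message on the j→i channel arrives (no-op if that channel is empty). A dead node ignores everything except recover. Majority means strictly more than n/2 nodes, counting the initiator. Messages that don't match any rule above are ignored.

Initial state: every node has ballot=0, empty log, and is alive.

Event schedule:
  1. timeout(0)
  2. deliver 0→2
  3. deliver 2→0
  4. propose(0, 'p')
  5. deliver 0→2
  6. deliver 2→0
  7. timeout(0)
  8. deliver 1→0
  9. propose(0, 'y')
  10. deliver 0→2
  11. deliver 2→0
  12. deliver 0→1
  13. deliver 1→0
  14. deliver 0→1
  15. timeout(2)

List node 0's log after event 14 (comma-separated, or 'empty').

1. timeout(0):  <0:cand b3 ->
2. deliver 0→2:  <2:foll b3 ->
3. deliver 2→0:  <0:lead b3 ->
4. propose(0,'p'):  nop
5. deliver 0→2:  <2:foll b3 p>
6. deliver 2→0:  <0:lead b3 p>
7. timeout(0):  <0:cand b6 p>
8. deliver 1→0:  nop
9. propose(0,'y'):  nop
10. deliver 0→2:  <2:foll b6 p>
11. deliver 2→0:  <0:lead b6 p>
12. deliver 0→1:  <1:foll b3 ->
13. deliver 1→0:  nop
14. deliver 0→1:  <1:foll b3 p>

p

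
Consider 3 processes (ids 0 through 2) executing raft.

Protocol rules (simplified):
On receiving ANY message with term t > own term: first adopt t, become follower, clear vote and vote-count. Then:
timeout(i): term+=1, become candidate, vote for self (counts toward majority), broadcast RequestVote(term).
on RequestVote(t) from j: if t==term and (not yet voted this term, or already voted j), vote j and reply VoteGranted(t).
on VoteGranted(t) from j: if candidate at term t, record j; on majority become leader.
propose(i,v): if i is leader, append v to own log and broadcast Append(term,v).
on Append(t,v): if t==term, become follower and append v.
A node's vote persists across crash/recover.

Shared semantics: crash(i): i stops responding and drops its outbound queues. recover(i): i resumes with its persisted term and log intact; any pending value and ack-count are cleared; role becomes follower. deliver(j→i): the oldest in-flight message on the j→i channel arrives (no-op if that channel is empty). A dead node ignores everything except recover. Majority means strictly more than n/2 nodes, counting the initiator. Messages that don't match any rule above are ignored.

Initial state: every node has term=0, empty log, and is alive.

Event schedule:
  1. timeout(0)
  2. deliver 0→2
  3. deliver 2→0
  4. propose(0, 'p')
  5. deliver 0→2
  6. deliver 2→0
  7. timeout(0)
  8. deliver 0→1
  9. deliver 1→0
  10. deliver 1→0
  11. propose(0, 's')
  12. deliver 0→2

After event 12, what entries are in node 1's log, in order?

[1] timeout(0) → N0(cand t1 [-])
[2] deliver 0→2 → N2(foll t1 [-])
[3] deliver 2→0 → N0(lead t1 [-])
[4] propose(0,'p') → N0(lead t1 [p])
[5] deliver 0→2 → N2(foll t1 [p])
[6] deliver 2→0 → ∅
[7] timeout(0) → N0(cand t2 [p])
[8] deliver 0→1 → N1(foll t1 [-])
[9] deliver 1→0 → ∅
[10] deliver 1→0 → ∅
[11] propose(0,'s') → ∅
[12] deliver 0→2 → N2(foll t2 [p])

empty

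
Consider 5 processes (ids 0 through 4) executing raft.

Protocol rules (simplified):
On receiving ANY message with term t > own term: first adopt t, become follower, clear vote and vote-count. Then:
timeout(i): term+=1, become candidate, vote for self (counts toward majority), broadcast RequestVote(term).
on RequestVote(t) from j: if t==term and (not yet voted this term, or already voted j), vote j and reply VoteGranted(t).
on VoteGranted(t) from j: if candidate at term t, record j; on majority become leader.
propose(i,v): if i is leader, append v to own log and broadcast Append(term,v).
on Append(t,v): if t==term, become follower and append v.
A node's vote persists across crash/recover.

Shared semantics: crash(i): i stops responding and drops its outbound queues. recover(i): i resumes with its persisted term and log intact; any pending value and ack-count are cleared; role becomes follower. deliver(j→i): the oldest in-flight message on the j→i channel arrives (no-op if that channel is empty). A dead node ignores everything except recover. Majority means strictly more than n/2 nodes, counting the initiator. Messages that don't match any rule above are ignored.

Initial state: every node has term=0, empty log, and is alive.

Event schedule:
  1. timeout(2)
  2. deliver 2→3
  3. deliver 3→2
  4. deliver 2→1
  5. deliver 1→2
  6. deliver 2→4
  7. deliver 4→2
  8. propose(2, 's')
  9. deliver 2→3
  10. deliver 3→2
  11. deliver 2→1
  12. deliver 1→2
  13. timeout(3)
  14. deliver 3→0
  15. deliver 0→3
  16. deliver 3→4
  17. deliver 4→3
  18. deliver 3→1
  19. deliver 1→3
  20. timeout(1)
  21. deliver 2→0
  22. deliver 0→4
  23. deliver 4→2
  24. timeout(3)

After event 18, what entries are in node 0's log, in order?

e1 timeout(2): 2[cand,t=1,-]
e2 deliver 2→3: 3[foll,t=1,-]
e3 deliver 3→2: ·
e4 deliver 2→1: 1[foll,t=1,-]
e5 deliver 1→2: 2[lead,t=1,-]
e6 deliver 2→4: 4[foll,t=1,-]
e7 deliver 4→2: ·
e8 propose(2,'s'): 2[lead,t=1,s]
e9 deliver 2→3: 3[foll,t=1,s]
e10 deliver 3→2: ·
e11 deliver 2→1: 1[foll,t=1,s]
e12 deliver 1→2: ·
e13 timeout(3): 3[cand,t=2,s]
e14 deliver 3→0: 0[foll,t=2,-]
e15 deliver 0→3: ·
e16 deliver 3→4: 4[foll,t=2,-]
e17 deliver 4→3: 3[lead,t=2,s]
e18 deliver 3→1: 1[foll,t=2,s]

empty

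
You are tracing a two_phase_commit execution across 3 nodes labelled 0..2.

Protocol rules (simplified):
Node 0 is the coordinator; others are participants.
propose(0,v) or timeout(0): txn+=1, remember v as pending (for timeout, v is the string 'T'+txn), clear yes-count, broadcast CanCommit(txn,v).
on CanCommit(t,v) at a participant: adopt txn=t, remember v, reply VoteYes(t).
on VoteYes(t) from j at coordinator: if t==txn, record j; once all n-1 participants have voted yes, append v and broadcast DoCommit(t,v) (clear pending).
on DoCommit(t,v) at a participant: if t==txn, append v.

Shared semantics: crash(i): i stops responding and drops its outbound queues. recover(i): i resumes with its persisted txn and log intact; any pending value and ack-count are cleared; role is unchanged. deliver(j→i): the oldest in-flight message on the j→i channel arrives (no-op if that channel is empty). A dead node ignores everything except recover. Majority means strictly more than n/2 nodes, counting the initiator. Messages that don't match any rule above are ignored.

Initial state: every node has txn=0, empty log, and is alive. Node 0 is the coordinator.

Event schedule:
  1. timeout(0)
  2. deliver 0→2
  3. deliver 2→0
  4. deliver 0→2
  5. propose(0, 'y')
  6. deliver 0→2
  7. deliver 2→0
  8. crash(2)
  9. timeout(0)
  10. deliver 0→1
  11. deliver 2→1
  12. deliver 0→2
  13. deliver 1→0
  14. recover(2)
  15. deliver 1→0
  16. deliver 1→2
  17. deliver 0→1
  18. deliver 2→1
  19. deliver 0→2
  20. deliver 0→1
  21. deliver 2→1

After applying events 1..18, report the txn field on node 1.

[1] timeout(0) → N0(coor t1 [-])
[2] deliver 0→2 → N2(part t1 [-])
[3] deliver 2→0 → ∅
[4] deliver 0→2 → ∅
[5] propose(0,'y') → N0(coor t2 [-])
[6] deliver 0→2 → N2(part t2 [-])
[7] deliver 2→0 → ∅
[8] crash(2) → N2(✗part t2 [-])
[9] timeout(0) → N0(coor t3 [-])
[10] deliver 0→1 → N1(part t1 [-])
[11] deliver 2→1 → ∅
[12] deliver 0→2 → ∅
[13] deliver 1→0 → ∅
[14] recover(2) → N2(part t2 [-])
[15] deliver 1→0 → ∅
[16] deliver 1→2 → ∅
[17] deliver 0→1 → N1(part t2 [-])
[18] deliver 2→1 → ∅

2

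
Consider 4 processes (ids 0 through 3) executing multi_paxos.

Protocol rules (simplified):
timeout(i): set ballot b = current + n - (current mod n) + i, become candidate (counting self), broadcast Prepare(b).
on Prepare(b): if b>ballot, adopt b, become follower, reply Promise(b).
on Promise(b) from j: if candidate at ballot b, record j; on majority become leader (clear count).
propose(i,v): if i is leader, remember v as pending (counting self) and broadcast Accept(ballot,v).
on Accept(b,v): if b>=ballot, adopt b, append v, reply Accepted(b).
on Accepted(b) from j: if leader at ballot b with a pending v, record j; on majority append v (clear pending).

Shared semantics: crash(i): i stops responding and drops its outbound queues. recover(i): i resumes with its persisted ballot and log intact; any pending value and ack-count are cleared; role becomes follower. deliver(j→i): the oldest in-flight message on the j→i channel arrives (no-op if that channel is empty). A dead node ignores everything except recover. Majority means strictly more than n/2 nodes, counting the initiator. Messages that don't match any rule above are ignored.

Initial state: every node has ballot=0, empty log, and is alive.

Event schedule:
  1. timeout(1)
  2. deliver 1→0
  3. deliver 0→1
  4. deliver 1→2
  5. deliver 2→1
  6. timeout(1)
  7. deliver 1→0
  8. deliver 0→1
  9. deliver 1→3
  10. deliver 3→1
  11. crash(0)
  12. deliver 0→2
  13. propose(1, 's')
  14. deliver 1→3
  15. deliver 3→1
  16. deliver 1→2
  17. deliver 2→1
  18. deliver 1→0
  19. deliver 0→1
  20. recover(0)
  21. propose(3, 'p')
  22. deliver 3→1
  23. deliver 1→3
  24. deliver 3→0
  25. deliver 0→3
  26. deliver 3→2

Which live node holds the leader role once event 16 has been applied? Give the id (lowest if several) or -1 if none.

1

step 1 timeout(1): 1={cand,b=5,log=-}
step 2 deliver 1→0: 0={foll,b=5,log=-}
step 3 deliver 0→1: —
step 4 deliver 1→2: 2={foll,b=5,log=-}
step 5 deliver 2→1: 1={lead,b=5,log=-}
step 6 timeout(1): 1={cand,b=9,log=-}
step 7 deliver 1→0: 0={foll,b=9,log=-}
step 8 deliver 0→1: —
step 9 deliver 1→3: 3={foll,b=5,log=-}
step 10 deliver 3→1: —
step 11 crash(0): 0={✗foll,b=9,log=-}
step 12 deliver 0→2: —
step 13 propose(1,'s'): —
step 14 deliver 1→3: 3={foll,b=9,log=-}
step 15 deliver 3→1: 1={lead,b=9,log=-}
step 16 deliver 1→2: 2={foll,b=9,log=-}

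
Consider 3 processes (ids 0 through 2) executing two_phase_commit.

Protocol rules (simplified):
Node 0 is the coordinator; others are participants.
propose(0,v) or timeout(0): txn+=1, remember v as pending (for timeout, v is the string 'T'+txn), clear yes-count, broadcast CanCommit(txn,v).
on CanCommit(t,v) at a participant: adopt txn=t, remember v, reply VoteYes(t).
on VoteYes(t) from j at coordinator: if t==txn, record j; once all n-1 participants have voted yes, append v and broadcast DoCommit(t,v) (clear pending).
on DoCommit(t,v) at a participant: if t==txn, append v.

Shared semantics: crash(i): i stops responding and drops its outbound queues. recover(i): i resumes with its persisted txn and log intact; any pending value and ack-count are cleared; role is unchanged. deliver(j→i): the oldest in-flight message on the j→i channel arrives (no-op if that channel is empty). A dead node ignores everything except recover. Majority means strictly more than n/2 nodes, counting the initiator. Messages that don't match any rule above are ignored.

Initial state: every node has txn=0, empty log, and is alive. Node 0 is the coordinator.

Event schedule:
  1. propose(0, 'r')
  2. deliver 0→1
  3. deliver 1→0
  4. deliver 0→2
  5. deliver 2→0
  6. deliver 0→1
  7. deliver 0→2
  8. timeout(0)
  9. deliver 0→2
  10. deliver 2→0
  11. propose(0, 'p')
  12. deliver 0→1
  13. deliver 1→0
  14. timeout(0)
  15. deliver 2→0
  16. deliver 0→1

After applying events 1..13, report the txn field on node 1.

after 1 — propose(0,'r'): n0:coor/t1/[-]
after 2 — deliver 0→1: n1:part/t1/[-]
after 3 — deliver 1→0: ·
after 4 — deliver 0→2: n2:part/t1/[-]
after 5 — deliver 2→0: n0:coor/t1/[r]
after 6 — deliver 0→1: n1:part/t1/[r]
after 7 — deliver 0→2: n2:part/t1/[r]
after 8 — timeout(0): n0:coor/t2/[r]
after 9 — deliver 0→2: n2:part/t2/[r]
after 10 — deliver 2→0: ·
after 11 — propose(0,'p'): n0:coor/t3/[r]
after 12 — deliver 0→1: n1:part/t2/[r]
after 13 — deliver 1→0: ·

2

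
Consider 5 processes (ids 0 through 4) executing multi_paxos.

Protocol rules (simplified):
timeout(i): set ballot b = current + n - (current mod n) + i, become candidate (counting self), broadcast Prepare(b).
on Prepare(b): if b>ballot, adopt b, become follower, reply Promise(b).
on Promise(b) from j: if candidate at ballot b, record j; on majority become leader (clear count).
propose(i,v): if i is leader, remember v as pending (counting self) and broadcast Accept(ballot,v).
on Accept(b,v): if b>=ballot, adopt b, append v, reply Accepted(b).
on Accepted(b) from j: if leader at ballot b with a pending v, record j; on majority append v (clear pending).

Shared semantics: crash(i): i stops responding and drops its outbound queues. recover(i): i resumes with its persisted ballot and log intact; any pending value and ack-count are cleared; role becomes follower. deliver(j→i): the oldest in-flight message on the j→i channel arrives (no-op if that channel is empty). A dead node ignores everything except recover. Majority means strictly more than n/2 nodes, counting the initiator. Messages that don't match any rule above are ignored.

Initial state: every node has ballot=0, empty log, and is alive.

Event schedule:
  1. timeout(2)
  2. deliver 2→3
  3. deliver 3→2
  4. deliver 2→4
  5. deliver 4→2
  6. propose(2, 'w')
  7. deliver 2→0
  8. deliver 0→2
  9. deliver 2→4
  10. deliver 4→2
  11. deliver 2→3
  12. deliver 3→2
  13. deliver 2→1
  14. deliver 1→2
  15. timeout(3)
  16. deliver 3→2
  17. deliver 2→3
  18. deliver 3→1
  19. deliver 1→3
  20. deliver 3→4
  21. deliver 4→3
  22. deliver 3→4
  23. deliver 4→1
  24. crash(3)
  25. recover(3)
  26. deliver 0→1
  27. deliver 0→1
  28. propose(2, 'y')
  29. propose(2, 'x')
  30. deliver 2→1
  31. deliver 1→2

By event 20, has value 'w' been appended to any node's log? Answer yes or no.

yes

after 1 — timeout(2): n2:cand/b7/[-]
after 2 — deliver 2→3: n3:foll/b7/[-]
after 3 — deliver 3→2: ·
after 4 — deliver 2→4: n4:foll/b7/[-]
after 5 — deliver 4→2: n2:lead/b7/[-]
after 6 — propose(2,'w'): ·
after 7 — deliver 2→0: n0:foll/b7/[-]
after 8 — deliver 0→2: ·
after 9 — deliver 2→4: n4:foll/b7/[w]
after 10 — deliver 4→2: ·
after 11 — deliver 2→3: n3:foll/b7/[w]
after 12 — deliver 3→2: n2:lead/b7/[w]
after 13 — deliver 2→1: n1:foll/b7/[-]
after 14 — deliver 1→2: ·
after 15 — timeout(3): n3:cand/b13/[w]
after 16 — deliver 3→2: n2:foll/b13/[w]
after 17 — deliver 2→3: ·
after 18 — deliver 3→1: n1:foll/b13/[-]
after 19 — deliver 1→3: n3:lead/b13/[w]
after 20 — deliver 3→4: n4:foll/b13/[w]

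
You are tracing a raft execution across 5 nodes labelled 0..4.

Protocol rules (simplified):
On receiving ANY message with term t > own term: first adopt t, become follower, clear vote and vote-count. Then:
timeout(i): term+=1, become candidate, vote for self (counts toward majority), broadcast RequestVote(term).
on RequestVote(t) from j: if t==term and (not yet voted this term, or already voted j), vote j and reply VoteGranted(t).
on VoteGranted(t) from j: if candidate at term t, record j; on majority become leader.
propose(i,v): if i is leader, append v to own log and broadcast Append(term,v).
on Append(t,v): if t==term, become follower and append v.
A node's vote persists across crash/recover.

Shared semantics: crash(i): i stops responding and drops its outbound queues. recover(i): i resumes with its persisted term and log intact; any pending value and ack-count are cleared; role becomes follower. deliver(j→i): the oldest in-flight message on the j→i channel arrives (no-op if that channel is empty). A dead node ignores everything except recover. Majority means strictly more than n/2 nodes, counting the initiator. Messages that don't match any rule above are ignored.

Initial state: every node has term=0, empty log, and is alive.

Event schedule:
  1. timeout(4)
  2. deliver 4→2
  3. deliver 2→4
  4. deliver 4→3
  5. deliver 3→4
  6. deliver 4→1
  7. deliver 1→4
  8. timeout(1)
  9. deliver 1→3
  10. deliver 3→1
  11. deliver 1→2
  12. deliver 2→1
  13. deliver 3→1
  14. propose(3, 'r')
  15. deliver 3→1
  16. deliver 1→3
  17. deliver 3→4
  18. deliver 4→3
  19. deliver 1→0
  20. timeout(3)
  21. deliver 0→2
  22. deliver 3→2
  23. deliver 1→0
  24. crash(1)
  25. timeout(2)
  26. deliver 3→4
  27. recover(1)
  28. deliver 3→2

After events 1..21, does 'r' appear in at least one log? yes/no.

[1] timeout(4) → N4(cand t1 [-])
[2] deliver 4→2 → N2(foll t1 [-])
[3] deliver 2→4 → ∅
[4] deliver 4→3 → N3(foll t1 [-])
[5] deliver 3→4 → N4(lead t1 [-])
[6] deliver 4→1 → N1(foll t1 [-])
[7] deliver 1→4 → ∅
[8] timeout(1) → N1(cand t2 [-])
[9] deliver 1→3 → N3(foll t2 [-])
[10] deliver 3→1 → ∅
[11] deliver 1→2 → N2(foll t2 [-])
[12] deliver 2→1 → N1(lead t2 [-])
[13] deliver 3→1 → ∅
[14] propose(3,'r') → ∅
[15] deliver 3→1 → ∅
[16] deliver 1→3 → ∅
[17] deliver 3→4 → ∅
[18] deliver 4→3 → ∅
[19] deliver 1→0 → N0(foll t2 [-])
[20] timeout(3) → N3(cand t3 [-])
[21] deliver 0→2 → ∅

no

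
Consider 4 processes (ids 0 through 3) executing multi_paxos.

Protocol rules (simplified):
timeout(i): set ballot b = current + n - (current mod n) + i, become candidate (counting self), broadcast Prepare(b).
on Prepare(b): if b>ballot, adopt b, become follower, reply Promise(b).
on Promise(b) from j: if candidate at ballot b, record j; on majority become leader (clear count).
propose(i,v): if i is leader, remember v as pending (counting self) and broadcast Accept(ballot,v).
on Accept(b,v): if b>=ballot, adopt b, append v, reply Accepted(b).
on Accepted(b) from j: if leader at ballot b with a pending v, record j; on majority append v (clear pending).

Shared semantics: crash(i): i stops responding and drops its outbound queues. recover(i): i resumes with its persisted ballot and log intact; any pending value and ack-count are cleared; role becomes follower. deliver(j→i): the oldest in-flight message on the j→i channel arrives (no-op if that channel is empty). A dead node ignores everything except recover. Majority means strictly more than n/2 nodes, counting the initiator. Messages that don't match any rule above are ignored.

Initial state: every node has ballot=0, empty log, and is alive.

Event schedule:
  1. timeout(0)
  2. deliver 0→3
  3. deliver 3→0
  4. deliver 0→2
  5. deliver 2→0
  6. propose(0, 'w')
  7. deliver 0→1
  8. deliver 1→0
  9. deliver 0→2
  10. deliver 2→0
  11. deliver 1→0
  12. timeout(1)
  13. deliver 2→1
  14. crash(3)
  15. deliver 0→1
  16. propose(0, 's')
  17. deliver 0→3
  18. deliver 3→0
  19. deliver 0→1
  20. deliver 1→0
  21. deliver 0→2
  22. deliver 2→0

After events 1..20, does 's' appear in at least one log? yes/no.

no

e1 timeout(0): 0[cand,b=4,-]
e2 deliver 0→3: 3[foll,b=4,-]
e3 deliver 3→0: ·
e4 deliver 0→2: 2[foll,b=4,-]
e5 deliver 2→0: 0[lead,b=4,-]
e6 propose(0,'w'): ·
e7 deliver 0→1: 1[foll,b=4,-]
e8 deliver 1→0: ·
e9 deliver 0→2: 2[foll,b=4,w]
e10 deliver 2→0: ·
e11 deliver 1→0: ·
e12 timeout(1): 1[cand,b=9,-]
e13 deliver 2→1: ·
e14 crash(3): 3[✗foll,b=4,-]
e15 deliver 0→1: ·
e16 propose(0,'s'): ·
e17 deliver 0→3: ·
e18 deliver 3→0: ·
e19 deliver 0→1: ·
e20 deliver 1→0: 0[foll,b=9,-]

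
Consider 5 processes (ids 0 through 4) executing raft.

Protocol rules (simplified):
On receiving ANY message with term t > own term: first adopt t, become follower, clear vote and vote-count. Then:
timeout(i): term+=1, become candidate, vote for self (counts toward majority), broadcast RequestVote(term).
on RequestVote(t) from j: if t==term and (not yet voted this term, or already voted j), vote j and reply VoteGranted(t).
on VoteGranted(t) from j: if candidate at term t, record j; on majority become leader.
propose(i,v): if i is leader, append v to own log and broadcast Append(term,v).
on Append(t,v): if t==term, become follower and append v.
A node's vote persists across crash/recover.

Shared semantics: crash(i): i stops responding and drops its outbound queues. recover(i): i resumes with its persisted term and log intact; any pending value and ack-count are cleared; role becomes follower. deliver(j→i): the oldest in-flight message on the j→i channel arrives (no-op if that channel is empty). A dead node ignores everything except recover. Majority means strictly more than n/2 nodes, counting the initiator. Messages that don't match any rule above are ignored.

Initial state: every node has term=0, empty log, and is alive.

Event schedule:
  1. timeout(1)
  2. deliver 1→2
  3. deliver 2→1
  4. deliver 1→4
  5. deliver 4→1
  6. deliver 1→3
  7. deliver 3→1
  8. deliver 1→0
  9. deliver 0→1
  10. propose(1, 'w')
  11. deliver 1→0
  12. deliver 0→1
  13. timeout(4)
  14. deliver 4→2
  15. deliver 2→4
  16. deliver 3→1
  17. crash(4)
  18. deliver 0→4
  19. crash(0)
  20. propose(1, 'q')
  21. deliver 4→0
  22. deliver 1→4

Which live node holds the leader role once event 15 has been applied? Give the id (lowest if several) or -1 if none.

[1] timeout(1) → N1(cand t1 [-])
[2] deliver 1→2 → N2(foll t1 [-])
[3] deliver 2→1 → ∅
[4] deliver 1→4 → N4(foll t1 [-])
[5] deliver 4→1 → N1(lead t1 [-])
[6] deliver 1→3 → N3(foll t1 [-])
[7] deliver 3→1 → ∅
[8] deliver 1→0 → N0(foll t1 [-])
[9] deliver 0→1 → ∅
[10] propose(1,'w') → N1(lead t1 [w])
[11] deliver 1→0 → N0(foll t1 [w])
[12] deliver 0→1 → ∅
[13] timeout(4) → N4(cand t2 [-])
[14] deliver 4→2 → N2(foll t2 [-])
[15] deliver 2→4 → ∅

1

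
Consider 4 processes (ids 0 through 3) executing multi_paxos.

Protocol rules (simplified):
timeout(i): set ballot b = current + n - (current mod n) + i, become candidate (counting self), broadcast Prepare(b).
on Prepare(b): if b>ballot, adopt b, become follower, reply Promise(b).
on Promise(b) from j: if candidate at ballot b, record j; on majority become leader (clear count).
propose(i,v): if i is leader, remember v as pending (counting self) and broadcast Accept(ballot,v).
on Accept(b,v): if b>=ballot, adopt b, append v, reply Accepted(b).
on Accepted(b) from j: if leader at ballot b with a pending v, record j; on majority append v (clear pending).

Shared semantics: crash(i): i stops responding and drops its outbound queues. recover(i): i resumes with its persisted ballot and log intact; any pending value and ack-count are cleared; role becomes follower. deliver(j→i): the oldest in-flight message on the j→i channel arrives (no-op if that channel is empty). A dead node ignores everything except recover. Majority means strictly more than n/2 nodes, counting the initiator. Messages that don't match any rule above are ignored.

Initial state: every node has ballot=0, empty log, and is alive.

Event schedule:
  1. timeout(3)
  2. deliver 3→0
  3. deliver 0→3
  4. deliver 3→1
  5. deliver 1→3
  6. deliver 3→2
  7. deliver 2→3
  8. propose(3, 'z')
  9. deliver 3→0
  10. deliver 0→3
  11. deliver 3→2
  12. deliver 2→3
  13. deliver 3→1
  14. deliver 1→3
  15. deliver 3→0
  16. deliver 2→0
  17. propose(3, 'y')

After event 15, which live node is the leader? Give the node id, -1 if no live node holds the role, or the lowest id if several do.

e1 timeout(3): 3[cand,b=7,-]
e2 deliver 3→0: 0[foll,b=7,-]
e3 deliver 0→3: ·
e4 deliver 3→1: 1[foll,b=7,-]
e5 deliver 1→3: 3[lead,b=7,-]
e6 deliver 3→2: 2[foll,b=7,-]
e7 deliver 2→3: ·
e8 propose(3,'z'): ·
e9 deliver 3→0: 0[foll,b=7,z]
e10 deliver 0→3: ·
e11 deliver 3→2: 2[foll,b=7,z]
e12 deliver 2→3: 3[lead,b=7,z]
e13 deliver 3→1: 1[foll,b=7,z]
e14 deliver 1→3: ·
e15 deliver 3→0: ·

3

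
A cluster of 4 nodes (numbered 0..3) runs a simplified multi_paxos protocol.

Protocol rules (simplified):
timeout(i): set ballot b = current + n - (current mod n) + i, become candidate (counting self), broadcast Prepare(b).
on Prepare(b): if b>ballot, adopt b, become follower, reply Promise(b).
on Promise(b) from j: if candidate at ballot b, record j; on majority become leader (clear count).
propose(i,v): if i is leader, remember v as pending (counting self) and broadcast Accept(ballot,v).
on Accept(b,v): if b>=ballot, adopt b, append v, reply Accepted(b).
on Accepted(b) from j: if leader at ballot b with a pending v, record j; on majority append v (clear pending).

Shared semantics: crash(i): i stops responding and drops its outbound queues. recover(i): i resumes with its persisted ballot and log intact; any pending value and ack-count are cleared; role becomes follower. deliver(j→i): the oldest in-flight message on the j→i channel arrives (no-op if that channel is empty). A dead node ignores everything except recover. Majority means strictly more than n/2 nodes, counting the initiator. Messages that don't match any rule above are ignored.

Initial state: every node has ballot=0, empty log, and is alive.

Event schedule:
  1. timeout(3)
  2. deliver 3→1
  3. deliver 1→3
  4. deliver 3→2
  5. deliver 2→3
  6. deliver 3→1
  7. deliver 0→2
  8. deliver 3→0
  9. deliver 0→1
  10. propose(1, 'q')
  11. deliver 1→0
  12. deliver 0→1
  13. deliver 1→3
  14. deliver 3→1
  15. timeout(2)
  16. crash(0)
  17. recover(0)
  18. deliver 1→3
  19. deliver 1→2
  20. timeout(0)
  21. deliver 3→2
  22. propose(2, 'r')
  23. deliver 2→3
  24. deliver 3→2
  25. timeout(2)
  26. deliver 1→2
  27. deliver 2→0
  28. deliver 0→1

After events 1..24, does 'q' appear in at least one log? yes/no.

step 1 timeout(3): 3={cand,b=7,log=-}
step 2 deliver 3→1: 1={foll,b=7,log=-}
step 3 deliver 1→3: —
step 4 deliver 3→2: 2={foll,b=7,log=-}
step 5 deliver 2→3: 3={lead,b=7,log=-}
step 6 deliver 3→1: —
step 7 deliver 0→2: —
step 8 deliver 3→0: 0={foll,b=7,log=-}
step 9 deliver 0→1: —
step 10 propose(1,'q'): —
step 11 deliver 1→0: —
step 12 deliver 0→1: —
step 13 deliver 1→3: —
step 14 deliver 3→1: —
step 15 timeout(2): 2={cand,b=10,log=-}
step 16 crash(0): 0={✗foll,b=7,log=-}
step 17 recover(0): 0={foll,b=7,log=-}
step 18 deliver 1→3: —
step 19 deliver 1→2: —
step 20 timeout(0): 0={cand,b=8,log=-}
step 21 deliver 3→2: —
step 22 propose(2,'r'): —
step 23 deliver 2→3: 3={foll,b=10,log=-}
step 24 deliver 3→2: —

no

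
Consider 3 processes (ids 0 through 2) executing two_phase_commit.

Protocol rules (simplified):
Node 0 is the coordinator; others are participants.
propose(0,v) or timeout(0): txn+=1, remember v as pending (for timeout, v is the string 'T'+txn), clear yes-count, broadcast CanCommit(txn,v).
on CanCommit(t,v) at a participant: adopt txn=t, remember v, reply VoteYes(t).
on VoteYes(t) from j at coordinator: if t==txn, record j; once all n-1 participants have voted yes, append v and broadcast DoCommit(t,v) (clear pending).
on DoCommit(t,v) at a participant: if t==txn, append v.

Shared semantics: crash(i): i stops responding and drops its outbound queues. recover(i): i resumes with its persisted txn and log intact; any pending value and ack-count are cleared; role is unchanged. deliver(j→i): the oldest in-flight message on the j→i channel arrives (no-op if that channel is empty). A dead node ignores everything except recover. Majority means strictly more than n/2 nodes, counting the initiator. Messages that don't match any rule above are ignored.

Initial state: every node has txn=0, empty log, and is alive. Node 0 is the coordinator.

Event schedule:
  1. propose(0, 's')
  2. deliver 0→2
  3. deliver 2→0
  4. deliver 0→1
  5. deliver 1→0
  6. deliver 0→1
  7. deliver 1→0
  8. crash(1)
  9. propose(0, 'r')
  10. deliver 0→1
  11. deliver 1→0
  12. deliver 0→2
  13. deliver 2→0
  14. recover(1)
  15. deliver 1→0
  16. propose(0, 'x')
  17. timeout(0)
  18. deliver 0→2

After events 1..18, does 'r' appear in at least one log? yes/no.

no

after 1 — propose(0,'s'): n0:coor/t1/[-]
after 2 — deliver 0→2: n2:part/t1/[-]
after 3 — deliver 2→0: ·
after 4 — deliver 0→1: n1:part/t1/[-]
after 5 — deliver 1→0: n0:coor/t1/[s]
after 6 — deliver 0→1: n1:part/t1/[s]
after 7 — deliver 1→0: ·
after 8 — crash(1): n1:✗part/t1/[s]
after 9 — propose(0,'r'): n0:coor/t2/[s]
after 10 — deliver 0→1: ·
after 11 — deliver 1→0: ·
after 12 — deliver 0→2: n2:part/t1/[s]
after 13 — deliver 2→0: ·
after 14 — recover(1): n1:part/t1/[s]
after 15 — deliver 1→0: ·
after 16 — propose(0,'x'): n0:coor/t3/[s]
after 17 — timeout(0): n0:coor/t4/[s]
after 18 — deliver 0→2: n2:part/t2/[s]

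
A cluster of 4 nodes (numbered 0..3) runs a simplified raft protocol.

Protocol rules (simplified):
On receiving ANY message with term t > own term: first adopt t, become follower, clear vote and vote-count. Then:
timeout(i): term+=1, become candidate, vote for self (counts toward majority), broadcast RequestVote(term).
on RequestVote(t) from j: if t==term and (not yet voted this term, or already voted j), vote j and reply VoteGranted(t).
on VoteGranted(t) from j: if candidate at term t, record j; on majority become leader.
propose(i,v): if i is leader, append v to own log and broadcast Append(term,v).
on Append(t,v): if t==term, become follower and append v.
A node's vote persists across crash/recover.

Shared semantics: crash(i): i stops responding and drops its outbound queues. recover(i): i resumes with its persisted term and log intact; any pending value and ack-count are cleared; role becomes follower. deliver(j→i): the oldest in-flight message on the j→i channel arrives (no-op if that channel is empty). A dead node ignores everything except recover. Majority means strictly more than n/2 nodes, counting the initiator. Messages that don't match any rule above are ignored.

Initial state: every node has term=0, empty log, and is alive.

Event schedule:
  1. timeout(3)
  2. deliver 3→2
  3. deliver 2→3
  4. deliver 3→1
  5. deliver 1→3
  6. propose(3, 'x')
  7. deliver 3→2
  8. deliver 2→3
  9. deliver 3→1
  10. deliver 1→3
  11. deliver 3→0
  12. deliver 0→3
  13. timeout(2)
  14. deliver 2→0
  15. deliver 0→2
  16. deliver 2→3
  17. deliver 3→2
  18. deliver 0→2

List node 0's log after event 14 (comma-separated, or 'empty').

[1] timeout(3) → N3(cand t1 [-])
[2] deliver 3→2 → N2(foll t1 [-])
[3] deliver 2→3 → ∅
[4] deliver 3→1 → N1(foll t1 [-])
[5] deliver 1→3 → N3(lead t1 [-])
[6] propose(3,'x') → N3(lead t1 [x])
[7] deliver 3→2 → N2(foll t1 [x])
[8] deliver 2→3 → ∅
[9] deliver 3→1 → N1(foll t1 [x])
[10] deliver 1→3 → ∅
[11] deliver 3→0 → N0(foll t1 [-])
[12] deliver 0→3 → ∅
[13] timeout(2) → N2(cand t2 [x])
[14] deliver 2→0 → N0(foll t2 [-])

empty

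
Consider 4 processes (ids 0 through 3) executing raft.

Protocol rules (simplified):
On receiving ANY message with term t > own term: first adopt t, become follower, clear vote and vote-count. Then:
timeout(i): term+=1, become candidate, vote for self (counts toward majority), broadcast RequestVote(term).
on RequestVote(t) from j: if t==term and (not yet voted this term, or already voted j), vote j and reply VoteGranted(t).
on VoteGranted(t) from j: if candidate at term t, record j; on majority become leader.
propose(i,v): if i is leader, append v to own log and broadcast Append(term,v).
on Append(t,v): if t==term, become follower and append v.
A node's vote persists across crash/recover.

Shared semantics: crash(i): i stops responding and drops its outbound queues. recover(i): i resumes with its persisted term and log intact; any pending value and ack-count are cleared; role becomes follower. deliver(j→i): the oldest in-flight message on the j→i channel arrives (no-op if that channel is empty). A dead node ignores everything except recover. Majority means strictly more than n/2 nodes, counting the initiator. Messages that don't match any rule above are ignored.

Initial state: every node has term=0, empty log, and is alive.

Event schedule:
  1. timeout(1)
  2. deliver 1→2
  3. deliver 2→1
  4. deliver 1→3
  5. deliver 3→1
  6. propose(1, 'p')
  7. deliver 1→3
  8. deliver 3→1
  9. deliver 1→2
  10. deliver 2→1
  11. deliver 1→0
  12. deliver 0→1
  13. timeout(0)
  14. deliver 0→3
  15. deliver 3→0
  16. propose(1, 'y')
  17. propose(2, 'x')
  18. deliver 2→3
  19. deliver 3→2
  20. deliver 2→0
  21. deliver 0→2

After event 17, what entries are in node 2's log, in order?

p

step 1 timeout(1): 1={cand,t=1,log=-}
step 2 deliver 1→2: 2={foll,t=1,log=-}
step 3 deliver 2→1: —
step 4 deliver 1→3: 3={foll,t=1,log=-}
step 5 deliver 3→1: 1={lead,t=1,log=-}
step 6 propose(1,'p'): 1={lead,t=1,log=p}
step 7 deliver 1→3: 3={foll,t=1,log=p}
step 8 deliver 3→1: —
step 9 deliver 1→2: 2={foll,t=1,log=p}
step 10 deliver 2→1: —
step 11 deliver 1→0: 0={foll,t=1,log=-}
step 12 deliver 0→1: —
step 13 timeout(0): 0={cand,t=2,log=-}
step 14 deliver 0→3: 3={foll,t=2,log=p}
step 15 deliver 3→0: —
step 16 propose(1,'y'): 1={lead,t=1,log=p,y}
step 17 propose(2,'x'): —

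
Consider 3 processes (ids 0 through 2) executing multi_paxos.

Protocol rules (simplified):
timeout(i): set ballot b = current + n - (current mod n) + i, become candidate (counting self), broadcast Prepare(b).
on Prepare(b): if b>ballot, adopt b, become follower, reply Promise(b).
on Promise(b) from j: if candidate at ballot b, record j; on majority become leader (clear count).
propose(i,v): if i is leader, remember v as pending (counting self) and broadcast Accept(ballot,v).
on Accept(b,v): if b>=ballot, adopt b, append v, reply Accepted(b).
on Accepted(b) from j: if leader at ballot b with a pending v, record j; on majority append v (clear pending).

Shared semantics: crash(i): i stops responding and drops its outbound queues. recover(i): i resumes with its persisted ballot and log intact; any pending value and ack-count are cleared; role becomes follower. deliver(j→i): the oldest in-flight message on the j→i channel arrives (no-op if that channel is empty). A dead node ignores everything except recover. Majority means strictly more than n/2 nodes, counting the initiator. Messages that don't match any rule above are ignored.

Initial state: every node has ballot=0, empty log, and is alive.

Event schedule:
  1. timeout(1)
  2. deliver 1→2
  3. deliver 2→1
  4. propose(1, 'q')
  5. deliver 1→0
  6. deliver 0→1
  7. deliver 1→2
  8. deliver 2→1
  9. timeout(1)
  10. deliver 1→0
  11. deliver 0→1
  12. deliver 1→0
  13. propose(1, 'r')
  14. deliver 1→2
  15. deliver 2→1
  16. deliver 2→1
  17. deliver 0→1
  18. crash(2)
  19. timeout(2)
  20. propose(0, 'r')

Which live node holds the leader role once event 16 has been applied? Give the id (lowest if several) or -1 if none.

1

after 1 — timeout(1): n1:cand/b4/[-]
after 2 — deliver 1→2: n2:foll/b4/[-]
after 3 — deliver 2→1: n1:lead/b4/[-]
after 4 — propose(1,'q'): ·
after 5 — deliver 1→0: n0:foll/b4/[-]
after 6 — deliver 0→1: ·
after 7 — deliver 1→2: n2:foll/b4/[q]
after 8 — deliver 2→1: n1:lead/b4/[q]
after 9 — timeout(1): n1:cand/b7/[q]
after 10 — deliver 1→0: n0:foll/b4/[q]
after 11 — deliver 0→1: ·
after 12 — deliver 1→0: n0:foll/b7/[q]
after 13 — propose(1,'r'): ·
after 14 — deliver 1→2: n2:foll/b7/[q]
after 15 — deliver 2→1: n1:lead/b7/[q]
after 16 — deliver 2→1: ·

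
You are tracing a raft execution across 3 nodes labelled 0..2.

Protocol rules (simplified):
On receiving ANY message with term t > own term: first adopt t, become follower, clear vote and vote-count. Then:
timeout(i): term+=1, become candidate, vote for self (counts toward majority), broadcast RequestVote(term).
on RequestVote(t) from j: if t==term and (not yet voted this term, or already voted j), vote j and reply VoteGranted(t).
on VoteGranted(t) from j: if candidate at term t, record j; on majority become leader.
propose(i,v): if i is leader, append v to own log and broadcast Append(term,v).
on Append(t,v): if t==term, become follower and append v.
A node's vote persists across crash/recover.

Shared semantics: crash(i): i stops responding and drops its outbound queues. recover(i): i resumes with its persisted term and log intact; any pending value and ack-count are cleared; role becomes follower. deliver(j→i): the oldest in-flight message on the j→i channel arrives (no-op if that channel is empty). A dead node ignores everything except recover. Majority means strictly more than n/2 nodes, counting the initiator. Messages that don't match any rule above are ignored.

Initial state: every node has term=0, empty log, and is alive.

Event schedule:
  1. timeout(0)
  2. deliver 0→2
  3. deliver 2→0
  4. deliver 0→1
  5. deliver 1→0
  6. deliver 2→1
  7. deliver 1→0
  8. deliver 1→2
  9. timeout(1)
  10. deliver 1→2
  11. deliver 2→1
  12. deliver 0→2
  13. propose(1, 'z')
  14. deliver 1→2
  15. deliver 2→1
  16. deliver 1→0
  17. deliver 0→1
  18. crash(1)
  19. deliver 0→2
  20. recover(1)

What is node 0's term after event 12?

1. timeout(0):  <0:cand t1 ->
2. deliver 0→2:  <2:foll t1 ->
3. deliver 2→0:  <0:lead t1 ->
4. deliver 0→1:  <1:foll t1 ->
5. deliver 1→0:  nop
6. deliver 2→1:  nop
7. deliver 1→0:  nop
8. deliver 1→2:  nop
9. timeout(1):  <1:cand t2 ->
10. deliver 1→2:  <2:foll t2 ->
11. deliver 2→1:  <1:lead t2 ->
12. deliver 0→2:  nop

1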